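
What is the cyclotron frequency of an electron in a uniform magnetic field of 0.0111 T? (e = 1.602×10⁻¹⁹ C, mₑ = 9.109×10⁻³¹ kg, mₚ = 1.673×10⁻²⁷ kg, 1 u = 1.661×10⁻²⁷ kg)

f ≈ 3.11×10⁸ Hz

f = |q|B/(2πm).
f = (1.602×10⁻¹⁹)(0.0111)/(2π·9.109×10⁻³¹) ≈ 3.11×10⁸ Hz.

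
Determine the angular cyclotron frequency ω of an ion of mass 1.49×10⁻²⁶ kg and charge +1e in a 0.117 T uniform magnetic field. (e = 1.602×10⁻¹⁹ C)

ω ≈ 1.26×10⁶ rad/s

ω = |q|B/m.
ω = (1.602×10⁻¹⁹)(0.117)/1.49×10⁻²⁶ ≈ 1.26×10⁶ rad/s.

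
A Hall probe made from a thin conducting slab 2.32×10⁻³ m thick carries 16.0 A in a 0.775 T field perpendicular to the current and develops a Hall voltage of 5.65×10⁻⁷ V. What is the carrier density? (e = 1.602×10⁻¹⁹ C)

n ≈ 5.91×10²⁸ m⁻³

From V_H = IB/(n e t), n = IB/(V_H e t).
n = (16.0)(0.775)/((5.65×10⁻⁷)(1.602×10⁻¹⁹)(2.32×10⁻³)) ≈ 5.91×10²⁸ m⁻³.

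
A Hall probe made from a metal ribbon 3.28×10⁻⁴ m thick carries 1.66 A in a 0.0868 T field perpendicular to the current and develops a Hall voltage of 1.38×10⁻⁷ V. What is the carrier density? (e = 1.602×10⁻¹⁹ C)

From V_H = IB/(n e t), n = IB/(V_H e t).
n = (1.66)(0.0868)/((1.38×10⁻⁷)(1.602×10⁻¹⁹)(3.28×10⁻⁴)) ≈ 1.99×10²⁸ m⁻³.

n ≈ 1.99×10²⁸ m⁻³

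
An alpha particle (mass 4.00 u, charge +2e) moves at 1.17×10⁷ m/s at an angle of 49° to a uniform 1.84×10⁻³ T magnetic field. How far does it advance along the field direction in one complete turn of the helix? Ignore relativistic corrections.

p ≈ 544 m

v∥ = v cosθ = 1.17×10⁷·cos49° ≈ 7.676×10⁶ m/s.
T = 2πm/(|q|B) = 2π(6.644×10⁻²⁷)/((3.204×10⁻¹⁹)(1.84×10⁻³)) ≈ 7.081×10⁻⁵ s.
pitch = v∥ T = (7.676×10⁶)(7.081×10⁻⁵) ≈ 544 m.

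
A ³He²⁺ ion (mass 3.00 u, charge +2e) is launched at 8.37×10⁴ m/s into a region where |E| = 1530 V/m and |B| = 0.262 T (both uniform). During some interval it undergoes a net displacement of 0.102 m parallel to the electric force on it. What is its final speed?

v_f ≈ 1.65×10⁵ m/s

B does no work; ΔKE = |q|E d.
½mv_f² = ½mv₀² + |q|Ed = ½(4.983×10⁻²⁷)(8.37×10⁴)² + (3.204×10⁻¹⁹)(1530)(0.102) ≈ 1.745×10⁻¹⁷ J + 5.000×10⁻¹⁷ J ≈ 6.746×10⁻¹⁷ J.
v_f = √(2·6.746×10⁻¹⁷/4.983×10⁻²⁷) ≈ 1.65×10⁵ m/s.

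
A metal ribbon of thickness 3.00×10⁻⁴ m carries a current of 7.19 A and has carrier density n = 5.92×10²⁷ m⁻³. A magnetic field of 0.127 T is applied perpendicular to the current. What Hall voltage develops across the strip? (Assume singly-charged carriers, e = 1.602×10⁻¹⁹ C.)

V_H ≈ 3.21×10⁻⁶ V

V_H = IB/(n e t).
V_H = (7.19)(0.127)/((5.92×10²⁷)(1.602×10⁻¹⁹)(3.00×10⁻⁴)) ≈ 3.21×10⁻⁶ V.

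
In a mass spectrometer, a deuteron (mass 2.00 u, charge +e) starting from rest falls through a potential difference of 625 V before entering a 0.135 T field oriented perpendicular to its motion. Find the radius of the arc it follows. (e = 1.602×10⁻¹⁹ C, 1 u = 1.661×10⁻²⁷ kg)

r ≈ 0.0377 m

Acceleration: |q|V = ½mv² ⇒ v = √(2|q|V/m) = √(2·1.602×10⁻¹⁹·625/3.322×10⁻²⁷) ≈ 2.455×10⁵ m/s.
In the field: r = mv/(|q|B) = (3.322×10⁻²⁷)(2.455×10⁵)/((1.602×10⁻¹⁹)(0.135)) ≈ 0.0377 m.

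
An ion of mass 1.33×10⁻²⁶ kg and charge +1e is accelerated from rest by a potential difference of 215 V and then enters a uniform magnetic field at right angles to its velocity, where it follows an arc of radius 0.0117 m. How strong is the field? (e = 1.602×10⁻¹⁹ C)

v = √(2|q|V/m) = √(2·1.602×10⁻¹⁹·215/1.33×10⁻²⁶) ≈ 7.197×10⁴ m/s.
B = mv/(|q|r) = (1.33×10⁻²⁶)(7.197×10⁴)/((1.602×10⁻¹⁹)(0.0117)) ≈ 0.511 T.

B ≈ 0.511 T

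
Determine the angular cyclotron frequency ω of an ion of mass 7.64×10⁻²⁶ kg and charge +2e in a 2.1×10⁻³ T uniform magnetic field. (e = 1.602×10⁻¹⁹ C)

ω ≈ 8800 rad/s

ω = |q|B/m.
ω = (3.204×10⁻¹⁹)(2.1×10⁻³)/7.64×10⁻²⁶ ≈ 8800 rad/s.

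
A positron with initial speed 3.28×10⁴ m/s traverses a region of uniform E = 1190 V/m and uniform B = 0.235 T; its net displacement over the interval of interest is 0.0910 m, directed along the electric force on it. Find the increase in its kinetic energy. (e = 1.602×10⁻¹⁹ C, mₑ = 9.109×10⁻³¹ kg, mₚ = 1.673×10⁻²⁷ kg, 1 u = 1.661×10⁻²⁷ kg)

ΔKE ≈ 1.73×10⁻¹⁷ J

The magnetic force is always ⟂ v and does no work; only the electric force changes KE.
ΔKE = F_E · d = |q|E d = (1.602×10⁻¹⁹)(1190)(0.0910) ≈ 1.73×10⁻¹⁷ J.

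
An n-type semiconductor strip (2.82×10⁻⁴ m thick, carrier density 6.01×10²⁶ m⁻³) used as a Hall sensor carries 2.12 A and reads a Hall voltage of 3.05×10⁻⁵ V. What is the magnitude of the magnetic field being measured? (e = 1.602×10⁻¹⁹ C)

B ≈ 0.391 T

From V_H = IB/(n e t), B = V_H n e t / I.
B = (3.05×10⁻⁵)(6.01×10²⁶)(1.602×10⁻¹⁹)(2.82×10⁻⁴)/2.12 ≈ 0.391 T.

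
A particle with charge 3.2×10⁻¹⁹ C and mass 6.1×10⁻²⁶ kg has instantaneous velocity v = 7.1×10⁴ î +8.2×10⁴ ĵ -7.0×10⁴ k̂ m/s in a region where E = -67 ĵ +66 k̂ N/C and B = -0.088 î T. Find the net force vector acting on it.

v×B = (0, 6160, 7220) N/C.
E + v×B = (0, 6090, 7280) N/C.
F = q(E + v×B) = (3.2×10⁻¹⁹ C)·(0, 6090, 7280) = (0, 1.95×10⁻¹⁵, 2.33×10⁻¹⁵) N.

F ≈ (0, 1.95×10⁻¹⁵, 2.33×10⁻¹⁵) N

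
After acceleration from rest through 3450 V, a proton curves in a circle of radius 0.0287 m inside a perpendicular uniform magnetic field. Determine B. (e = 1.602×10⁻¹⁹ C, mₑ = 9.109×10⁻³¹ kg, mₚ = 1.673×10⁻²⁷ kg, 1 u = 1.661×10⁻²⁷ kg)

B ≈ 0.296 T

v = √(2|q|V/m) = √(2·1.602×10⁻¹⁹·3450/1.673×10⁻²⁷) ≈ 8.128×10⁵ m/s.
B = mv/(|q|r) = (1.673×10⁻²⁷)(8.128×10⁵)/((1.602×10⁻¹⁹)(0.0287)) ≈ 0.296 T.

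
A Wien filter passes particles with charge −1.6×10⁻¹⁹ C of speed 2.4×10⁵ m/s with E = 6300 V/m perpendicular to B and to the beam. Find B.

B = 0.026 T

Balance of forces in the selector: qE = qvB ⇒ B = E/v.
B = 6300/2.4×10⁵ = 0.026 T.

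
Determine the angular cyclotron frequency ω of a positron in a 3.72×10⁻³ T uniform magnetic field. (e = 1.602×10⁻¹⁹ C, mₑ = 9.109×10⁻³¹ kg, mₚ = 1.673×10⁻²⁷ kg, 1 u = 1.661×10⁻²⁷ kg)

ω ≈ 6.54×10⁸ rad/s

ω = |q|B/m.
ω = (1.602×10⁻¹⁹)(3.72×10⁻³)/9.109×10⁻³¹ ≈ 6.54×10⁸ rad/s.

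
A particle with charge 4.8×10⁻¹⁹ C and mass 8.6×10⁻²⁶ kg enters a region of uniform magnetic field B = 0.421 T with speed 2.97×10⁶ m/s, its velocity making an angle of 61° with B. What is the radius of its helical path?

v⊥ = v sinθ = 2.97×10⁶·sin61° ≈ 2.598×10⁶ m/s.
r = m v⊥/(|q|B) = (8.6×10⁻²⁶)(2.598×10⁶)/((4.8×10⁻¹⁹)(0.421)) ≈ 1.11 m.

r ≈ 1.11 m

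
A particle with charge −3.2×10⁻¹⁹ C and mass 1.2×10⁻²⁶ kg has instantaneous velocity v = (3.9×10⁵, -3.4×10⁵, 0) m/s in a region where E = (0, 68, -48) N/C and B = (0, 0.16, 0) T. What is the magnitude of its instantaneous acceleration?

v×B = (0, 0, 6.24×10⁴) N/C.
E + v×B = (0, 68.0, 6.24×10⁴) N/C.
F = q(E + v×B) = (−3.2×10⁻¹⁹ C)·(0, 68.0, 6.24×10⁴) = (0, -2.18×10⁻¹⁷, -2.00×10⁻¹⁴) N.
|a| = |F|/m = 1.995×10⁻¹⁴/1.2×10⁻²⁶ ≈ 1.66×10¹² m/s².

|a| ≈ 1.66×10¹² m/s²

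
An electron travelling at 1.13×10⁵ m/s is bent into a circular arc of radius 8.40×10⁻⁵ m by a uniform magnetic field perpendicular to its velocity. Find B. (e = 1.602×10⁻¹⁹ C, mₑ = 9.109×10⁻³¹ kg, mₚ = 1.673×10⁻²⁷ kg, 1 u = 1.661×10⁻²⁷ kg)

From |q|vB = mv²/r, B = mv/(|q|r).
B = (9.109×10⁻³¹)(1.13×10⁵)/((1.602×10⁻¹⁹)(8.40×10⁻⁵)) ≈ 7.65×10⁻³ T.

B ≈ 7.65×10⁻³ T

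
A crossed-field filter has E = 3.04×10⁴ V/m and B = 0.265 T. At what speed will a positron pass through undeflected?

Zero net Lorentz force requires |qE| = |q v×B|, i.e. E = vB.
v = E/B = 3.04×10⁴/0.265 = 1.15×10⁵ m/s.

v = 1.15×10⁵ m/s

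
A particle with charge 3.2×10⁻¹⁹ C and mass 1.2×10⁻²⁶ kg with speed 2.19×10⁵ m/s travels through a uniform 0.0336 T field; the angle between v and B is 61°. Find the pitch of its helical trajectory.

v∥ = v cosθ = 2.19×10⁵·cos61° ≈ 1.062×10⁵ m/s.
T = 2πm/(|q|B) = 2π(1.2×10⁻²⁶)/((3.2×10⁻¹⁹)(0.0336)) ≈ 7.012×10⁻⁶ s.
pitch = v∥ T = (1.062×10⁵)(7.012×10⁻⁶) ≈ 0.745 m.

p ≈ 0.745 m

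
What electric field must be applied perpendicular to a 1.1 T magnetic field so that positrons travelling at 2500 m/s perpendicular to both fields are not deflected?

E = 2800 V/m

For straight-line motion qE = qvB, so E = vB.
E = 2500 × 1.1 = 2800 V/m.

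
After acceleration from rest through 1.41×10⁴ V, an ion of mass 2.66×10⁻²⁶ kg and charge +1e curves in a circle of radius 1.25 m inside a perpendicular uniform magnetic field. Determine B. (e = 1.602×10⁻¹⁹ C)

v = √(2|q|V/m) = √(2·1.602×10⁻¹⁹·1.41×10⁴/2.66×10⁻²⁶) ≈ 4.121×10⁵ m/s.
B = mv/(|q|r) = (2.66×10⁻²⁶)(4.121×10⁵)/((1.602×10⁻¹⁹)(1.25)) ≈ 0.0547 T.

B ≈ 0.0547 T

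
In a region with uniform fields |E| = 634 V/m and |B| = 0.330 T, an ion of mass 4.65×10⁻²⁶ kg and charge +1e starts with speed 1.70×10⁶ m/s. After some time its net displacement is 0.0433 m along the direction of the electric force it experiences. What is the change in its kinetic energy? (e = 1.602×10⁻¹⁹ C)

The magnetic force is always ⟂ v and does no work; only the electric force changes KE.
ΔKE = F_E · d = |q|E d = (1.602×10⁻¹⁹)(634)(0.0433) ≈ 4.40×10⁻¹⁸ J.

ΔKE ≈ 4.40×10⁻¹⁸ J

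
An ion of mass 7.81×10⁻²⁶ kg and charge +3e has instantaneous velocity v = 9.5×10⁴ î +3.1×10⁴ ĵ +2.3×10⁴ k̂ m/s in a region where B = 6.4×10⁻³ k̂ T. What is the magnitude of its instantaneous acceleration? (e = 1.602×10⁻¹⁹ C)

|a| ≈ 3.94×10⁹ m/s²

v×B = (198, -608, 0) N/C.
F = q v×B = (4.806×10⁻¹⁹ C)·(198, -608, 0) = (9.54×10⁻¹⁷, -2.92×10⁻¹⁶, 0) N.
|a| = |F|/m = 3.074×10⁻¹⁶/7.81×10⁻²⁶ ≈ 3.94×10⁹ m/s².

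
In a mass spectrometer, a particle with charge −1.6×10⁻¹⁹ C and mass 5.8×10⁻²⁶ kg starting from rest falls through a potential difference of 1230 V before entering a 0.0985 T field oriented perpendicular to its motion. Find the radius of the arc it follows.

Acceleration: |q|V = ½mv² ⇒ v = √(2|q|V/m) = √(2·1.6×10⁻¹⁹·1230/5.8×10⁻²⁶) ≈ 8.238×10⁴ m/s.
In the field: r = mv/(|q|B) = (5.8×10⁻²⁶)(8.238×10⁴)/((1.6×10⁻¹⁹)(0.0985)) ≈ 0.303 m.

r ≈ 0.303 m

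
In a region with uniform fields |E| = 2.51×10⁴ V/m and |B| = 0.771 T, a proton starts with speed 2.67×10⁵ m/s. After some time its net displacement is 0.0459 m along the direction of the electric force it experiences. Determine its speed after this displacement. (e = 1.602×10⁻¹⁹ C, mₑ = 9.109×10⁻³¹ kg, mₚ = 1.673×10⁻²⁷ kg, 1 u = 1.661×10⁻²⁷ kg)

v_f ≈ 5.40×10⁵ m/s

B does no work; ΔKE = |q|E d.
½mv_f² = ½mv₀² + |q|Ed = ½(1.673×10⁻²⁷)(2.67×10⁵)² + (1.602×10⁻¹⁹)(2.51×10⁴)(0.0459) ≈ 5.963×10⁻¹⁷ J + 1.846×10⁻¹⁶ J ≈ 2.442×10⁻¹⁶ J.
v_f = √(2·2.442×10⁻¹⁶/1.673×10⁻²⁷) ≈ 5.40×10⁵ m/s.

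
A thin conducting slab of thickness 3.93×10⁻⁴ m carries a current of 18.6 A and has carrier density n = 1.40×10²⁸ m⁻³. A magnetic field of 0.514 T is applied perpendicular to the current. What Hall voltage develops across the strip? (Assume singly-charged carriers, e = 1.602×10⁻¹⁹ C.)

V_H ≈ 1.08×10⁻⁵ V

V_H = IB/(n e t).
V_H = (18.6)(0.514)/((1.40×10²⁸)(1.602×10⁻¹⁹)(3.93×10⁻⁴)) ≈ 1.08×10⁻⁵ V.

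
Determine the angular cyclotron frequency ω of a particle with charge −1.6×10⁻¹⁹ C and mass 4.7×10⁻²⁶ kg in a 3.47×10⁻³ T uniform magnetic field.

ω = |q|B/m.
ω = (1.6×10⁻¹⁹)(3.47×10⁻³)/4.7×10⁻²⁶ ≈ 1.18×10⁴ rad/s.

ω ≈ 1.18×10⁴ rad/s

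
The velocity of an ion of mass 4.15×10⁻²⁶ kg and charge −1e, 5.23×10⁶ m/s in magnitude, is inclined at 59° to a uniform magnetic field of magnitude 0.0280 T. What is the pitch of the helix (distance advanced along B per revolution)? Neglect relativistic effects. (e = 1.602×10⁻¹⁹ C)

v∥ = v cosθ = 5.23×10⁶·cos59° ≈ 2.694×10⁶ m/s.
T = 2πm/(|q|B) = 2π(4.15×10⁻²⁶)/((1.602×10⁻¹⁹)(0.0280)) ≈ 5.813×10⁻⁵ s.
pitch = v∥ T = (2.694×10⁶)(5.813×10⁻⁵) ≈ 157 m.

p ≈ 157 m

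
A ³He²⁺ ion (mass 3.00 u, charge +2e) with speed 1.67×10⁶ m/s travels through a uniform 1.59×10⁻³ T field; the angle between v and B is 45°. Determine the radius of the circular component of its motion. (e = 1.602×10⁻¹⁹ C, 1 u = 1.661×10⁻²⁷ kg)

r ≈ 11.6 m

v⊥ = v sinθ = 1.67×10⁶·sin45° ≈ 1.181×10⁶ m/s.
r = m v⊥/(|q|B) = (4.983×10⁻²⁷)(1.181×10⁶)/((3.204×10⁻¹⁹)(1.59×10⁻³)) ≈ 11.6 m.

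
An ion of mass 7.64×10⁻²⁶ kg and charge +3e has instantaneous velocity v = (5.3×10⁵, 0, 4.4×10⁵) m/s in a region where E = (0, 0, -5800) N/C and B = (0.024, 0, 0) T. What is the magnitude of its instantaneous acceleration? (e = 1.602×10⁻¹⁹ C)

v×B = (0, 1.06×10⁴, 0) N/C.
E + v×B = (0, 1.06×10⁴, -5800) N/C.
F = q(E + v×B) = (4.806×10⁻¹⁹ C)·(0, 1.06×10⁴, -5800) = (0, 5.08×10⁻¹⁵, -2.79×10⁻¹⁵) N.
|a| = |F|/m = 5.790×10⁻¹⁵/7.64×10⁻²⁶ ≈ 7.58×10¹⁰ m/s².

|a| ≈ 7.58×10¹⁰ m/s²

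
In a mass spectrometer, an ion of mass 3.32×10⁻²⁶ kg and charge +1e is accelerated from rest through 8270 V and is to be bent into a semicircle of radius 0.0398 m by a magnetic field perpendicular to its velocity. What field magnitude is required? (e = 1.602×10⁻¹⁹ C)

B ≈ 1.47 T

v = √(2|q|V/m) = √(2·1.602×10⁻¹⁹·8270/3.32×10⁻²⁶) ≈ 2.825×10⁵ m/s.
B = mv/(|q|r) = (3.32×10⁻²⁶)(2.825×10⁵)/((1.602×10⁻¹⁹)(0.0398)) ≈ 1.47 T.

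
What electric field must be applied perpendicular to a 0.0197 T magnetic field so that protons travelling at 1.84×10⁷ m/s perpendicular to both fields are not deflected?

E = 3.62×10⁵ V/m

For straight-line motion qE = qvB, so E = vB.
E = 1.84×10⁷ × 0.0197 = 3.62×10⁵ V/m.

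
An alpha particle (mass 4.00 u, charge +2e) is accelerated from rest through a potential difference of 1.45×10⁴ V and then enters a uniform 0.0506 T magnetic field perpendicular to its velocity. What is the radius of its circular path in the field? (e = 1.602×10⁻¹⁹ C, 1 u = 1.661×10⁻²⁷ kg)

r ≈ 0.485 m

Acceleration: |q|V = ½mv² ⇒ v = √(2|q|V/m) = √(2·3.204×10⁻¹⁹·1.45×10⁴/6.644×10⁻²⁷) ≈ 1.183×10⁶ m/s.
In the field: r = mv/(|q|B) = (6.644×10⁻²⁷)(1.183×10⁶)/((3.204×10⁻¹⁹)(0.0506)) ≈ 0.485 m.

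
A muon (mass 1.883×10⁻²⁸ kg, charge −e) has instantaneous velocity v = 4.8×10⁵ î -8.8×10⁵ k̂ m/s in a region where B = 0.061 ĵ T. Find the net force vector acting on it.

v×B = (5.37×10⁴, 0, 2.93×10⁴) N/C.
F = q v×B = (−1.602×10⁻¹⁹ C)·(5.37×10⁴, 0, 2.93×10⁴) = (-8.60×10⁻¹⁵, 0, -4.69×10⁻¹⁵) N.

F ≈ (-8.60×10⁻¹⁵, 0, -4.69×10⁻¹⁵) N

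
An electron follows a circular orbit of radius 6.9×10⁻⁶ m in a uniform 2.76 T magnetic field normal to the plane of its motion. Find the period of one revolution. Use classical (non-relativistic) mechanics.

T ≈ 1.29×10⁻¹¹ s

The cyclotron period depends only on m, q, B: T = 2πm/(|q|B).
T = 2π(9.109×10⁻³¹)/((1.602×10⁻¹⁹)(2.76)) ≈ 1.29×10⁻¹¹ s.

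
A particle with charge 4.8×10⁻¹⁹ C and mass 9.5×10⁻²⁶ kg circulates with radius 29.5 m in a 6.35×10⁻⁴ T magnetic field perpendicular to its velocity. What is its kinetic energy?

v = |q|Br/m, then KE = ½mv² = (qBr)²/(2m).
v = (4.8×10⁻¹⁹)(6.35×10⁻⁴)(29.5)/9.5×10⁻²⁶ ≈ 9.465×10⁴ m/s.
KE = ½(9.5×10⁻²⁶)(9.465×10⁴)² ≈ 4.26×10⁻¹⁶ J = 2660 eV.

KE ≈ 2660 eV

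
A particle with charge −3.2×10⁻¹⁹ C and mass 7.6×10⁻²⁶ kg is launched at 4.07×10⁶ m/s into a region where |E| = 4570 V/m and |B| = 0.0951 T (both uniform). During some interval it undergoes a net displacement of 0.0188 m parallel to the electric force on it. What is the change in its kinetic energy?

ΔKE ≈ 2.75×10⁻¹⁷ J

The magnetic force is always ⟂ v and does no work; only the electric force changes KE.
ΔKE = F_E · d = |q|E d = (3.2×10⁻¹⁹)(4570)(0.0188) ≈ 2.75×10⁻¹⁷ J.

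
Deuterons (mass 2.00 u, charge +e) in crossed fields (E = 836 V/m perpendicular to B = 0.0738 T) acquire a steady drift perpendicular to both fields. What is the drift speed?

v_d ≈ 1.13×10⁴ m/s

In crossed fields the guiding centre drifts at v_d = |E×B|/B² = E/B, independent of charge and mass.
v_d = 836/0.0738 = 1.13×10⁴ m/s.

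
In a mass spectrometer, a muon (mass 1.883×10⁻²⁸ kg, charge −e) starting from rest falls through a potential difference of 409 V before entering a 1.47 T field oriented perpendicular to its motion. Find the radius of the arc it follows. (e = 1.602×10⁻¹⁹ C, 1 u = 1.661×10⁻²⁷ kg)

r ≈ 6.67×10⁻⁴ m

Acceleration: |q|V = ½mv² ⇒ v = √(2|q|V/m) = √(2·1.602×10⁻¹⁹·409/1.883×10⁻²⁸) ≈ 8.342×10⁵ m/s.
In the field: r = mv/(|q|B) = (1.883×10⁻²⁸)(8.342×10⁵)/((1.602×10⁻¹⁹)(1.47)) ≈ 6.67×10⁻⁴ m.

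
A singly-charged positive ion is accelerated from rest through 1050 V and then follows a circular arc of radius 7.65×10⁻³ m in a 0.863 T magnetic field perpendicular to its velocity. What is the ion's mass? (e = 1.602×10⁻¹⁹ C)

m ≈ 3.32×10⁻²⁷ kg

Combine |q|V = ½mv² and r = mv/(|q|B): eliminate v to get m = qB²r²/(2V).
m = (1.602×10⁻¹⁹)(0.863)²(7.65×10⁻³)²/(2·1050) ≈ 3.32×10⁻²⁷ kg.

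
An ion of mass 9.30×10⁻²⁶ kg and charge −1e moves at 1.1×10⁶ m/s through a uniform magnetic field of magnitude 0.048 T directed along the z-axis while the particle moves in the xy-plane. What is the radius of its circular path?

r ≈ 13 m

The magnetic force provides the centripetal force: |q|vB = mv²/r.
r = mv/(|q|B) = (9.30×10⁻²⁶)(1.1×10⁶)/((1.602×10⁻¹⁹)(0.048)) ≈ 13 m.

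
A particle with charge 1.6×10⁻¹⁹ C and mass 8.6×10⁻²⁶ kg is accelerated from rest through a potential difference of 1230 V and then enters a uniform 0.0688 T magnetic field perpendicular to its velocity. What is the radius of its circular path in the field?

r ≈ 0.529 m

Acceleration: |q|V = ½mv² ⇒ v = √(2|q|V/m) = √(2·1.6×10⁻¹⁹·1230/8.6×10⁻²⁶) ≈ 6.765×10⁴ m/s.
In the field: r = mv/(|q|B) = (8.6×10⁻²⁶)(6.765×10⁴)/((1.6×10⁻¹⁹)(0.0688)) ≈ 0.529 m.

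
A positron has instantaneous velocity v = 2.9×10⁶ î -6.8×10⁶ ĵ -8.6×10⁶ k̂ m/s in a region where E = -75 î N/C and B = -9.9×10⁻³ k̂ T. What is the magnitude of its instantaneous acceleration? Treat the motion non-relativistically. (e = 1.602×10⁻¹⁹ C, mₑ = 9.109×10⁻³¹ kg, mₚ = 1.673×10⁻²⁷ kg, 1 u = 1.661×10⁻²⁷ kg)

v×B = (6.73×10⁴, 2.87×10⁴, 0) N/C.
E + v×B = (6.72×10⁴, 2.87×10⁴, 0) N/C.
F = q(E + v×B) = (1.602×10⁻¹⁹ C)·(6.72×10⁴, 2.87×10⁴, 0) = (1.08×10⁻¹⁴, 4.60×10⁻¹⁵, 0) N.
|a| = |F|/m = 1.171×10⁻¹⁴/9.109×10⁻³¹ ≈ 1.29×10¹⁶ m/s².

|a| ≈ 1.29×10¹⁶ m/s²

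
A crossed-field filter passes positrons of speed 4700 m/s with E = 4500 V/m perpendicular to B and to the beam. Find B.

B = 0.96 T

Balance of forces in the selector: qE = qvB ⇒ B = E/v.
B = 4500/4700 = 0.96 T.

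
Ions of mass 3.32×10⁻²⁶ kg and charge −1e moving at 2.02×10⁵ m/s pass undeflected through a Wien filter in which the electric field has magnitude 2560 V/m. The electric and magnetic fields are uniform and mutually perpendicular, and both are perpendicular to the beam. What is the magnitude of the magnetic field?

Balance of forces in the selector: qE = qvB ⇒ B = E/v.
B = 2560/2.02×10⁵ = 0.0127 T.

B = 0.0127 T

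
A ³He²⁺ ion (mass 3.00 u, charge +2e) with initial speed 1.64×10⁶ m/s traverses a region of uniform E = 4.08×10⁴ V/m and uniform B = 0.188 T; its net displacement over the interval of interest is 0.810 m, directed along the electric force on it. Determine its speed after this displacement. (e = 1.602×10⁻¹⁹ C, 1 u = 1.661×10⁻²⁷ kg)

v_f ≈ 2.63×10⁶ m/s

B does no work; ΔKE = |q|E d.
½mv_f² = ½mv₀² + |q|Ed = ½(4.983×10⁻²⁷)(1.64×10⁶)² + (3.204×10⁻¹⁹)(4.08×10⁴)(0.810) ≈ 6.701×10⁻¹⁵ J + 1.059×10⁻¹⁴ J ≈ 1.729×10⁻¹⁴ J.
v_f = √(2·1.729×10⁻¹⁴/4.983×10⁻²⁷) ≈ 2.63×10⁶ m/s.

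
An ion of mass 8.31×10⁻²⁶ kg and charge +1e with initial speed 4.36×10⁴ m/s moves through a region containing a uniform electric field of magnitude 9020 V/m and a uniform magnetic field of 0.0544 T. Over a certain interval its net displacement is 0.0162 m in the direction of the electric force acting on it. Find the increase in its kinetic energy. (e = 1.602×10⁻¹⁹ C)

The magnetic force is always ⟂ v and does no work; only the electric force changes KE.
ΔKE = F_E · d = |q|E d = (1.602×10⁻¹⁹)(9020)(0.0162) ≈ 2.34×10⁻¹⁷ J.

ΔKE ≈ 2.34×10⁻¹⁷ J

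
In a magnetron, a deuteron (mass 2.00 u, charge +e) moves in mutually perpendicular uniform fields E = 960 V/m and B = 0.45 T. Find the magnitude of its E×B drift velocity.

v_d ≈ 2100 m/s

In crossed fields the guiding centre drifts at v_d = |E×B|/B² = E/B, independent of charge and mass.
v_d = 960/0.45 = 2100 m/s.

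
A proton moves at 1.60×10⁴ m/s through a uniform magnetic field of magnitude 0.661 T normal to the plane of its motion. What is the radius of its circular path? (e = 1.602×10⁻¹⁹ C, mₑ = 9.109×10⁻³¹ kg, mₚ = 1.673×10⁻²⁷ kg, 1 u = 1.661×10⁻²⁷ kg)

The magnetic force provides the centripetal force: |q|vB = mv²/r.
r = mv/(|q|B) = (1.673×10⁻²⁷)(1.60×10⁴)/((1.602×10⁻¹⁹)(0.661)) ≈ 2.53×10⁻⁴ m.

r ≈ 2.53×10⁻⁴ m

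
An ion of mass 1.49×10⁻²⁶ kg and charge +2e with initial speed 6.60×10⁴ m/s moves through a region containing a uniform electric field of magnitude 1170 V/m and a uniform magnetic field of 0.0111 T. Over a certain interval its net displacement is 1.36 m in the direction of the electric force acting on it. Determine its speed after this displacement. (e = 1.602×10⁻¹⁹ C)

v_f ≈ 2.70×10⁵ m/s

B does no work; ΔKE = |q|E d.
½mv_f² = ½mv₀² + |q|Ed = ½(1.49×10⁻²⁶)(6.60×10⁴)² + (3.204×10⁻¹⁹)(1170)(1.36) ≈ 3.245×10⁻¹⁷ J + 5.098×10⁻¹⁶ J ≈ 5.423×10⁻¹⁶ J.
v_f = √(2·5.423×10⁻¹⁶/1.49×10⁻²⁶) ≈ 2.70×10⁵ m/s.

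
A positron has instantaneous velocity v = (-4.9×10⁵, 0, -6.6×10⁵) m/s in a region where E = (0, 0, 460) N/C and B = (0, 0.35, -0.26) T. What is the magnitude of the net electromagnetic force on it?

v×B = (2.31×10⁵, -1.27×10⁵, -1.72×10⁵) N/C.
E + v×B = (2.31×10⁵, -1.27×10⁵, -1.71×10⁵) N/C.
F = q(E + v×B) = (1.602×10⁻¹⁹ C)·(2.31×10⁵, -1.27×10⁵, -1.71×10⁵) = (3.70×10⁻¹⁴, -2.04×10⁻¹⁴, -2.74×10⁻¹⁴) N.
|F| = 5.04×10⁻¹⁴ N.

|F| ≈ 5.04×10⁻¹⁴ N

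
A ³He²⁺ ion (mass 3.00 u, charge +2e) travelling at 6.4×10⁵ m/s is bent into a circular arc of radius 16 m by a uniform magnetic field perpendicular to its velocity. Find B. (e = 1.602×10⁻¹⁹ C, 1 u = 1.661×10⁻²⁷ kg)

From |q|vB = mv²/r, B = mv/(|q|r).
B = (4.983×10⁻²⁷)(6.4×10⁵)/((3.204×10⁻¹⁹)(16)) ≈ 6.2×10⁻⁴ T.

B ≈ 6.2×10⁻⁴ T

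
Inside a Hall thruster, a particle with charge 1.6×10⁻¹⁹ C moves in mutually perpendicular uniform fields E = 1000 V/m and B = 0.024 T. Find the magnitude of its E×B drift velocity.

The steady drift has the magnetic force balancing the electric force, so v_d = E/B.
v_d = 1000/0.024 = 4.2×10⁴ m/s.

v_d ≈ 4.2×10⁴ m/s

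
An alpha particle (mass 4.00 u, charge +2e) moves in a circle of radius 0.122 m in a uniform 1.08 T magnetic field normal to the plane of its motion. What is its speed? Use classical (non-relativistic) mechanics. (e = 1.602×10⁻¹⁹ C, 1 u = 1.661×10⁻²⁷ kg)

From |q|vB = mv²/r, v = |q|Br/m.
v = (3.204×10⁻¹⁹)(1.08)(0.122)/6.644×10⁻²⁷ ≈ 6.35×10⁶ m/s.

v ≈ 6.35×10⁶ m/s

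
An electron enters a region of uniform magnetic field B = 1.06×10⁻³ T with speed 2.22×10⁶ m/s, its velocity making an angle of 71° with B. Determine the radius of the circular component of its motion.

r ≈ 0.0113 m

v⊥ = v sinθ = 2.22×10⁶·sin71° ≈ 2.099×10⁶ m/s.
r = m v⊥/(|q|B) = (9.109×10⁻³¹)(2.099×10⁶)/((1.602×10⁻¹⁹)(1.06×10⁻³)) ≈ 0.0113 m.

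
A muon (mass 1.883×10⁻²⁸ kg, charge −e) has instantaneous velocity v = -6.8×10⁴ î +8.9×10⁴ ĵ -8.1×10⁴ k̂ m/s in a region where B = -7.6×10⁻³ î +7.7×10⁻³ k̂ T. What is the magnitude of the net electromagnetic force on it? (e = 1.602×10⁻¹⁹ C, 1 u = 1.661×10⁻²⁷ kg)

|F| ≈ 2.39×10⁻¹⁶ N

v×B = (685, 1140, 676) N/C.
F = q v×B = (−1.602×10⁻¹⁹ C)·(685, 1140, 676) = (-1.10×10⁻¹⁶, -1.82×10⁻¹⁶, -1.08×10⁻¹⁶) N.
|F| = 2.39×10⁻¹⁶ N.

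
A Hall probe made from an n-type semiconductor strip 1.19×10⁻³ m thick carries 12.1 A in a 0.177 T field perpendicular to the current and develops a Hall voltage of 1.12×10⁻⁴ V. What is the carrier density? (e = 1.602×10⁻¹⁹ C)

n ≈ 1.00×10²⁶ m⁻³

From V_H = IB/(n e t), n = IB/(V_H e t).
n = (12.1)(0.177)/((1.12×10⁻⁴)(1.602×10⁻¹⁹)(1.19×10⁻³)) ≈ 1.00×10²⁶ m⁻³.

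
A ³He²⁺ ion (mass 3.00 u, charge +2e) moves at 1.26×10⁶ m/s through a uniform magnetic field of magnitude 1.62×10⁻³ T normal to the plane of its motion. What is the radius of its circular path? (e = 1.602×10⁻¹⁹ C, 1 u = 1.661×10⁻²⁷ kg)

The magnetic force provides the centripetal force: |q|vB = mv²/r.
r = mv/(|q|B) = (4.983×10⁻²⁷)(1.26×10⁶)/((3.204×10⁻¹⁹)(1.62×10⁻³)) ≈ 12.1 m.

r ≈ 12.1 m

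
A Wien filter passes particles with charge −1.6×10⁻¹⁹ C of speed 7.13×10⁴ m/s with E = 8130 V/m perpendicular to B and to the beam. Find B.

B = 0.114 T

Balance of forces in the selector: qE = qvB ⇒ B = E/v.
B = 8130/7.13×10⁴ = 0.114 T.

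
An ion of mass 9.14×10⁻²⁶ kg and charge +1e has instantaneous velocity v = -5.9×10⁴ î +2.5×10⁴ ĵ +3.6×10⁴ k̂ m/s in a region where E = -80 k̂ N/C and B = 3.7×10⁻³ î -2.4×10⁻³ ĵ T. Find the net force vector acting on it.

F ≈ (1.38×10⁻¹⁷, 2.13×10⁻¹⁷, -4.95×10⁻¹⁸) N

v×B = (86.4, 133, 49.1) N/C.
E + v×B = (86.4, 133, -30.9) N/C.
F = q(E + v×B) = (1.602×10⁻¹⁹ C)·(86.4, 133, -30.9) = (1.38×10⁻¹⁷, 2.13×10⁻¹⁷, -4.95×10⁻¹⁸) N.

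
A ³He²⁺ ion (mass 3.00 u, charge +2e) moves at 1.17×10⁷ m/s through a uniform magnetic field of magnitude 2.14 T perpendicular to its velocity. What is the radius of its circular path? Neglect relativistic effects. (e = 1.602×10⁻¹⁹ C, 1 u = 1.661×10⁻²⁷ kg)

r ≈ 0.0850 m

The magnetic force provides the centripetal force: |q|vB = mv²/r.
r = mv/(|q|B) = (4.983×10⁻²⁷)(1.17×10⁷)/((3.204×10⁻¹⁹)(2.14)) ≈ 0.0850 m.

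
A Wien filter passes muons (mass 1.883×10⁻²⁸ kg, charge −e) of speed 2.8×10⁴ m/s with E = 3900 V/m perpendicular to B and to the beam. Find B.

Balance of forces in the selector: qE = qvB ⇒ B = E/v.
B = 3900/2.8×10⁴ = 0.14 T.

B = 0.14 T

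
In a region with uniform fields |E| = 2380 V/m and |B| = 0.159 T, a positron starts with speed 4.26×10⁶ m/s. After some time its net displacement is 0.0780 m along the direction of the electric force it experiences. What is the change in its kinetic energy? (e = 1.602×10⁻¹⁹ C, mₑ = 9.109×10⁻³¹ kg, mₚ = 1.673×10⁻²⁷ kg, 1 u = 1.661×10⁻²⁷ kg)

ΔKE ≈ 2.97×10⁻¹⁷ J

The magnetic force is always ⟂ v and does no work; only the electric force changes KE.
ΔKE = F_E · d = |q|E d = (1.602×10⁻¹⁹)(2380)(0.0780) ≈ 2.97×10⁻¹⁷ J.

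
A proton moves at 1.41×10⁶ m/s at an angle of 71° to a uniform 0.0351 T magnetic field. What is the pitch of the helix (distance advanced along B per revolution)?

p ≈ 0.858 m

v∥ = v cosθ = 1.41×10⁶·cos71° ≈ 4.591×10⁵ m/s.
T = 2πm/(|q|B) = 2π(1.673×10⁻²⁷)/((1.602×10⁻¹⁹)(0.0351)) ≈ 1.869×10⁻⁶ s.
pitch = v∥ T = (4.591×10⁵)(1.869×10⁻⁶) ≈ 0.858 m.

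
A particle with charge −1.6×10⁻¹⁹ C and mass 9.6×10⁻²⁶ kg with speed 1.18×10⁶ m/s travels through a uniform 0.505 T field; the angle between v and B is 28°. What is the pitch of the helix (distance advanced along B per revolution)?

p ≈ 7.78 m

v∥ = v cosθ = 1.18×10⁶·cos28° ≈ 1.042×10⁶ m/s.
T = 2πm/(|q|B) = 2π(9.6×10⁻²⁶)/((1.6×10⁻¹⁹)(0.505)) ≈ 7.465×10⁻⁶ s.
pitch = v∥ T = (1.042×10⁶)(7.465×10⁻⁶) ≈ 7.78 m.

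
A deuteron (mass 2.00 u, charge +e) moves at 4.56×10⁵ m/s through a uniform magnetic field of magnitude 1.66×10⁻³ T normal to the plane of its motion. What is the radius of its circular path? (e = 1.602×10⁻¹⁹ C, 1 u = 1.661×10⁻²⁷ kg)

r ≈ 5.70 m

The magnetic force provides the centripetal force: |q|vB = mv²/r.
r = mv/(|q|B) = (3.322×10⁻²⁷)(4.56×10⁵)/((1.602×10⁻¹⁹)(1.66×10⁻³)) ≈ 5.70 m.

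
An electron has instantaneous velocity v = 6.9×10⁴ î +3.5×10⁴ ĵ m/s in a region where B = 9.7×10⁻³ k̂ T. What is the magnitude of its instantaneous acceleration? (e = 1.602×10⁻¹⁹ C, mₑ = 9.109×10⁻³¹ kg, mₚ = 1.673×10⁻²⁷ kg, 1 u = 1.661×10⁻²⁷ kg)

v×B = (340, -669, 0) N/C.
F = q v×B = (−1.602×10⁻¹⁹ C)·(340, -669, 0) = (-5.44×10⁻¹⁷, 1.07×10⁻¹⁶, 0) N.
|a| = |F|/m = 1.202×10⁻¹⁶/9.109×10⁻³¹ ≈ 1.32×10¹⁴ m/s².

|a| ≈ 1.32×10¹⁴ m/s²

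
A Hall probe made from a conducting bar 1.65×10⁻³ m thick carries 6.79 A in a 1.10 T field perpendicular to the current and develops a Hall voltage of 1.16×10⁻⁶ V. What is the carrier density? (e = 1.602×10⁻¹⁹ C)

n ≈ 2.44×10²⁸ m⁻³

From V_H = IB/(n e t), n = IB/(V_H e t).
n = (6.79)(1.10)/((1.16×10⁻⁶)(1.602×10⁻¹⁹)(1.65×10⁻³)) ≈ 2.44×10²⁸ m⁻³.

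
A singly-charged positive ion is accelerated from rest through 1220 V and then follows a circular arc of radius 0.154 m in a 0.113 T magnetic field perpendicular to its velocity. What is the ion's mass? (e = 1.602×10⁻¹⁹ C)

Combine |q|V = ½mv² and r = mv/(|q|B): eliminate v to get m = qB²r²/(2V).
m = (1.602×10⁻¹⁹)(0.113)²(0.154)²/(2·1220) ≈ 1.99×10⁻²⁶ kg.

m ≈ 1.99×10⁻²⁶ kg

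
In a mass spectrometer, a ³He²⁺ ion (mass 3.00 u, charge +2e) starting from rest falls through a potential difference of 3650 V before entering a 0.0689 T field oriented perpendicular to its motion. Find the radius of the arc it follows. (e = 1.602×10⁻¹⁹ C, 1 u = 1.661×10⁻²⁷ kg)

Acceleration: |q|V = ½mv² ⇒ v = √(2|q|V/m) = √(2·3.204×10⁻¹⁹·3650/4.983×10⁻²⁷) ≈ 6.851×10⁵ m/s.
In the field: r = mv/(|q|B) = (4.983×10⁻²⁷)(6.851×10⁵)/((3.204×10⁻¹⁹)(0.0689)) ≈ 0.155 m.

r ≈ 0.155 m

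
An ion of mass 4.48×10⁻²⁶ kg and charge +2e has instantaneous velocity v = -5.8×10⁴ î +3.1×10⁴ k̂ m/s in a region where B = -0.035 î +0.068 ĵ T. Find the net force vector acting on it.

F ≈ (-6.75×10⁻¹⁶, -3.48×10⁻¹⁶, -1.26×10⁻¹⁵) N

v×B = (-2110, -1080, -3940) N/C.
F = q v×B = (3.204×10⁻¹⁹ C)·(-2110, -1080, -3940) = (-6.75×10⁻¹⁶, -3.48×10⁻¹⁶, -1.26×10⁻¹⁵) N.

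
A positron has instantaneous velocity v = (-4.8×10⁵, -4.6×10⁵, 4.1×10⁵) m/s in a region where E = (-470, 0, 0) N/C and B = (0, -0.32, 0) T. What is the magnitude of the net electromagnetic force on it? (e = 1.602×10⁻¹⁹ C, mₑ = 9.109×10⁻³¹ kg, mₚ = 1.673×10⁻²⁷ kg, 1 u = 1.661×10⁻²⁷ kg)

|F| ≈ 3.23×10⁻¹⁴ N

v×B = (1.31×10⁵, 0, 1.54×10⁵) N/C.
E + v×B = (1.31×10⁵, 0, 1.54×10⁵) N/C.
F = q(E + v×B) = (1.602×10⁻¹⁹ C)·(1.31×10⁵, 0, 1.54×10⁵) = (2.09×10⁻¹⁴, 0, 2.46×10⁻¹⁴) N.
|F| = 3.23×10⁻¹⁴ N.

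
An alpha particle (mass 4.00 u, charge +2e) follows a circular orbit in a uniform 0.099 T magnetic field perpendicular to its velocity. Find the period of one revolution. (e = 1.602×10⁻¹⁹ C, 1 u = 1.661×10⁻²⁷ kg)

The cyclotron period depends only on m, q, B: T = 2πm/(|q|B).
T = 2π(6.644×10⁻²⁷)/((3.204×10⁻¹⁹)(0.099)) ≈ 1.3×10⁻⁶ s.

T ≈ 1.3×10⁻⁶ s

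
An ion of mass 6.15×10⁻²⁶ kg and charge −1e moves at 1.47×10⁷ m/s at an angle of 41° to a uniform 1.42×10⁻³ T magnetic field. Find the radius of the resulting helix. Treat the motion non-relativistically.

r ≈ 2610 m

v⊥ = v sinθ = 1.47×10⁷·sin41° ≈ 9.644×10⁶ m/s.
r = m v⊥/(|q|B) = (6.15×10⁻²⁶)(9.644×10⁶)/((1.602×10⁻¹⁹)(1.42×10⁻³)) ≈ 2610 m.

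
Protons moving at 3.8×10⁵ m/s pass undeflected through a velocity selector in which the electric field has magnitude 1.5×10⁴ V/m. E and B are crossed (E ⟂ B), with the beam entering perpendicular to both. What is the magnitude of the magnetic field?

Balance of forces in the selector: qE = qvB ⇒ B = E/v.
B = 1.5×10⁴/3.8×10⁵ = 0.039 T.

B = 0.039 T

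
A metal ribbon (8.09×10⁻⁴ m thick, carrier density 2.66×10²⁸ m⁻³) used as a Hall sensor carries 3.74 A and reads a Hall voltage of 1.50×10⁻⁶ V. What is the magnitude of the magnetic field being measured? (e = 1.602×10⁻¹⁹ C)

B ≈ 1.38 T

From V_H = IB/(n e t), B = V_H n e t / I.
B = (1.50×10⁻⁶)(2.66×10²⁸)(1.602×10⁻¹⁹)(8.09×10⁻⁴)/3.74 ≈ 1.38 T.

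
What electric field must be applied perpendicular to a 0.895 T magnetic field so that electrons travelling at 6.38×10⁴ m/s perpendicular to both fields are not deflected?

For straight-line motion qE = qvB, so E = vB.
E = 6.38×10⁴ × 0.895 = 5.71×10⁴ V/m.

E = 5.71×10⁴ V/m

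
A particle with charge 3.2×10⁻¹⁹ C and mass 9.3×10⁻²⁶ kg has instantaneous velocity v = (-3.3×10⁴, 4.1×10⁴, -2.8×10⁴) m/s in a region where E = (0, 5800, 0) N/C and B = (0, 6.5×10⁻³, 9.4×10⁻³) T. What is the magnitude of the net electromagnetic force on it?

|F| ≈ 1.96×10⁻¹⁵ N

v×B = (567, 310, -214) N/C.
E + v×B = (567, 6110, -214) N/C.
F = q(E + v×B) = (3.2×10⁻¹⁹ C)·(567, 6110, -214) = (1.82×10⁻¹⁶, 1.96×10⁻¹⁵, -6.86×10⁻¹⁷) N.
|F| = 1.96×10⁻¹⁵ N.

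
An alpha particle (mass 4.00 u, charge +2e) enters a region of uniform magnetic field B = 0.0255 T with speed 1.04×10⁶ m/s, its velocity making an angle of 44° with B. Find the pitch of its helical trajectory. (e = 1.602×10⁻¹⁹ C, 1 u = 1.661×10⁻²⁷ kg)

p ≈ 3.82 m

v∥ = v cosθ = 1.04×10⁶·cos44° ≈ 7.481×10⁵ m/s.
T = 2πm/(|q|B) = 2π(6.644×10⁻²⁷)/((3.204×10⁻¹⁹)(0.0255)) ≈ 5.109×10⁻⁶ s.
pitch = v∥ T = (7.481×10⁵)(5.109×10⁻⁶) ≈ 3.82 m.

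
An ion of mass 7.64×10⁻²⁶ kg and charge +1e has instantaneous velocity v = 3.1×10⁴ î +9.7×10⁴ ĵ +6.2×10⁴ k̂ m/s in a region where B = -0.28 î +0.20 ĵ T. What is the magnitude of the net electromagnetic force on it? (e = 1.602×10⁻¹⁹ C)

|F| ≈ 6.34×10⁻¹⁵ N

v×B = (-1.24×10⁴, -1.74×10⁴, 3.34×10⁴) N/C.
F = q v×B = (1.602×10⁻¹⁹ C)·(-1.24×10⁴, -1.74×10⁴, 3.34×10⁴) = (-1.99×10⁻¹⁵, -2.78×10⁻¹⁵, 5.34×10⁻¹⁵) N.
|F| = 6.34×10⁻¹⁵ N.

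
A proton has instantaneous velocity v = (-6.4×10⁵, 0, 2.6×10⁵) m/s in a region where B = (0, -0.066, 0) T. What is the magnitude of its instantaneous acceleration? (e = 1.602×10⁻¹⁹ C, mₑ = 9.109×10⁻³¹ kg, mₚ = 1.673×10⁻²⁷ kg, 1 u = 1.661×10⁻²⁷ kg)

v×B = (1.72×10⁴, 0, 4.22×10⁴) N/C.
F = q v×B = (1.602×10⁻¹⁹ C)·(1.72×10⁴, 0, 4.22×10⁴) = (2.75×10⁻¹⁵, 0, 6.77×10⁻¹⁵) N.
|a| = |F|/m = 7.304×10⁻¹⁵/1.673×10⁻²⁷ ≈ 4.37×10¹² m/s².

|a| ≈ 4.37×10¹² m/s²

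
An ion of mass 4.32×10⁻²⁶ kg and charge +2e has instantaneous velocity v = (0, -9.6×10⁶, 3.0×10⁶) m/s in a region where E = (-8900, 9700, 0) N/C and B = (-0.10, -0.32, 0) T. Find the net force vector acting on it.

v×B = (9.60×10⁵, -3.00×10⁵, -9.60×10⁵) N/C.
E + v×B = (9.51×10⁵, -2.90×10⁵, -9.60×10⁵) N/C.
F = q(E + v×B) = (3.204×10⁻¹⁹ C)·(9.51×10⁵, -2.90×10⁵, -9.60×10⁵) = (3.05×10⁻¹³, -9.30×10⁻¹⁴, -3.08×10⁻¹³) N.

F ≈ (3.05×10⁻¹³, -9.30×10⁻¹⁴, -3.08×10⁻¹³) N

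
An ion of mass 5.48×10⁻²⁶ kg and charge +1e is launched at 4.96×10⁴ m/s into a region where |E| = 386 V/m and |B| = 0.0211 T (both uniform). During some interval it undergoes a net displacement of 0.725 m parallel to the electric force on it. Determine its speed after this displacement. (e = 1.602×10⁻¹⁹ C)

B does no work; ΔKE = |q|E d.
½mv_f² = ½mv₀² + |q|Ed = ½(5.48×10⁻²⁶)(4.96×10⁴)² + (1.602×10⁻¹⁹)(386)(0.725) ≈ 6.741×10⁻¹⁷ J + 4.483×10⁻¹⁷ J ≈ 1.122×10⁻¹⁶ J.
v_f = √(2·1.122×10⁻¹⁶/5.48×10⁻²⁶) ≈ 6.40×10⁴ m/s.

v_f ≈ 6.40×10⁴ m/s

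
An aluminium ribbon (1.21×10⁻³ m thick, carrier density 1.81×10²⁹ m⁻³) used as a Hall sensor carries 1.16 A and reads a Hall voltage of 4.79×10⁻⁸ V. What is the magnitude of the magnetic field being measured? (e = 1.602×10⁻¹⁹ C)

From V_H = IB/(n e t), B = V_H n e t / I.
B = (4.79×10⁻⁸)(1.81×10²⁹)(1.602×10⁻¹⁹)(1.21×10⁻³)/1.16 ≈ 1.45 T.

B ≈ 1.45 T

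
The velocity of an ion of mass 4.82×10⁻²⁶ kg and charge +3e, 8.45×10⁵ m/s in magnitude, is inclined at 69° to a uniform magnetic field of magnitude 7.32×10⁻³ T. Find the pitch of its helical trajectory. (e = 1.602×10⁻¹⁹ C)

p ≈ 26.1 m

v∥ = v cosθ = 8.45×10⁵·cos69° ≈ 3.028×10⁵ m/s.
T = 2πm/(|q|B) = 2π(4.82×10⁻²⁶)/((4.806×10⁻¹⁹)(7.32×10⁻³)) ≈ 8.609×10⁻⁵ s.
pitch = v∥ T = (3.028×10⁵)(8.609×10⁻⁵) ≈ 26.1 m.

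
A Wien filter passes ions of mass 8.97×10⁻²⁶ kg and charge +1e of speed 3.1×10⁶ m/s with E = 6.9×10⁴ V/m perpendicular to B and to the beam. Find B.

Balance of forces in the selector: qE = qvB ⇒ B = E/v.
B = 6.9×10⁴/3.1×10⁶ = 0.022 T.

B = 0.022 T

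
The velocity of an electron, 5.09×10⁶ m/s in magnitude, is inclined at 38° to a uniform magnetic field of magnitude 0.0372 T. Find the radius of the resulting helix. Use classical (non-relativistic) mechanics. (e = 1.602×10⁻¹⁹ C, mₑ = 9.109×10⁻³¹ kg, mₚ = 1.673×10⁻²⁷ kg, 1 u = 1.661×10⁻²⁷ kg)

v⊥ = v sinθ = 5.09×10⁶·sin38° ≈ 3.134×10⁶ m/s.
r = m v⊥/(|q|B) = (9.109×10⁻³¹)(3.134×10⁶)/((1.602×10⁻¹⁹)(0.0372)) ≈ 4.79×10⁻⁴ m.

r ≈ 4.79×10⁻⁴ m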